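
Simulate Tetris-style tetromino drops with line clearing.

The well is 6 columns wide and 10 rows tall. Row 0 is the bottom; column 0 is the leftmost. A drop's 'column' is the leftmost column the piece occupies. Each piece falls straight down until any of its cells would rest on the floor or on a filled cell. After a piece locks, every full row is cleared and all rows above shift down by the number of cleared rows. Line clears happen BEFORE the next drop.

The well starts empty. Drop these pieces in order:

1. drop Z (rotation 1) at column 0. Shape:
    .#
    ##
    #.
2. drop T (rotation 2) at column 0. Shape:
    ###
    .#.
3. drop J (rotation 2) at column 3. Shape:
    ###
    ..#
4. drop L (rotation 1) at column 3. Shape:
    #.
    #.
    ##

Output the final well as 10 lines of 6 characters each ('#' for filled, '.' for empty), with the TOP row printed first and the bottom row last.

Answer: ......
......
......
......
......
####..
.#.#..
.#.##.
##.###
#....#

Derivation:
Drop 1: Z rot1 at col 0 lands with bottom-row=0; cleared 0 line(s) (total 0); column heights now [2 3 0 0 0 0], max=3
Drop 2: T rot2 at col 0 lands with bottom-row=3; cleared 0 line(s) (total 0); column heights now [5 5 5 0 0 0], max=5
Drop 3: J rot2 at col 3 lands with bottom-row=0; cleared 0 line(s) (total 0); column heights now [5 5 5 2 2 2], max=5
Drop 4: L rot1 at col 3 lands with bottom-row=2; cleared 0 line(s) (total 0); column heights now [5 5 5 5 3 2], max=5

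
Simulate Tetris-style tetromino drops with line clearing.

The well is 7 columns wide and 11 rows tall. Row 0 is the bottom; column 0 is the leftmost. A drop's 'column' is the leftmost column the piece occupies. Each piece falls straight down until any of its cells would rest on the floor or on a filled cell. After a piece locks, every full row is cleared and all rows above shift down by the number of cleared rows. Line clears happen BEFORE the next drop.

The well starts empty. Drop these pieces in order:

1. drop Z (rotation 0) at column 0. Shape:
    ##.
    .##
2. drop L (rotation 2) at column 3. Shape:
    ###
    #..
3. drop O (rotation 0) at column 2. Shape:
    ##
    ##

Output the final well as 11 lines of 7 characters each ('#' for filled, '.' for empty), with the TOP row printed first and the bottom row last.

Drop 1: Z rot0 at col 0 lands with bottom-row=0; cleared 0 line(s) (total 0); column heights now [2 2 1 0 0 0 0], max=2
Drop 2: L rot2 at col 3 lands with bottom-row=0; cleared 0 line(s) (total 0); column heights now [2 2 1 2 2 2 0], max=2
Drop 3: O rot0 at col 2 lands with bottom-row=2; cleared 0 line(s) (total 0); column heights now [2 2 4 4 2 2 0], max=4

Answer: .......
.......
.......
.......
.......
.......
.......
..##...
..##...
##.###.
.###...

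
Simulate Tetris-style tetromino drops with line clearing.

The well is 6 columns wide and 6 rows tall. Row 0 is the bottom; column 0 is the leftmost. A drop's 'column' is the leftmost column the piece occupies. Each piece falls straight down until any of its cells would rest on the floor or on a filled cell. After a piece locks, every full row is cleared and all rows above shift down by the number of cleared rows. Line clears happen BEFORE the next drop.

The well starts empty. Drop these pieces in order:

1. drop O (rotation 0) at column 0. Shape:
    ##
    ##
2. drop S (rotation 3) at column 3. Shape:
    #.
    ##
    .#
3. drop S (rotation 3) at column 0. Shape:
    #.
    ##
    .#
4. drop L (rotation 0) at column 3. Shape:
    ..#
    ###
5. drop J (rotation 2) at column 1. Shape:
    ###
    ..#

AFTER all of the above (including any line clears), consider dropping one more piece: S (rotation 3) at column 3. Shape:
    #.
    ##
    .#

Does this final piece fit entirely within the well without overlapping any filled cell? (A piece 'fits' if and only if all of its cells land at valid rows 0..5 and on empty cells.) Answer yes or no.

Answer: no

Derivation:
Drop 1: O rot0 at col 0 lands with bottom-row=0; cleared 0 line(s) (total 0); column heights now [2 2 0 0 0 0], max=2
Drop 2: S rot3 at col 3 lands with bottom-row=0; cleared 0 line(s) (total 0); column heights now [2 2 0 3 2 0], max=3
Drop 3: S rot3 at col 0 lands with bottom-row=2; cleared 0 line(s) (total 0); column heights now [5 4 0 3 2 0], max=5
Drop 4: L rot0 at col 3 lands with bottom-row=3; cleared 0 line(s) (total 0); column heights now [5 4 0 4 4 5], max=5
Drop 5: J rot2 at col 1 lands with bottom-row=4; cleared 0 line(s) (total 0); column heights now [5 6 6 6 4 5], max=6
Test piece S rot3 at col 3 (width 2): heights before test = [5 6 6 6 4 5]; fits = False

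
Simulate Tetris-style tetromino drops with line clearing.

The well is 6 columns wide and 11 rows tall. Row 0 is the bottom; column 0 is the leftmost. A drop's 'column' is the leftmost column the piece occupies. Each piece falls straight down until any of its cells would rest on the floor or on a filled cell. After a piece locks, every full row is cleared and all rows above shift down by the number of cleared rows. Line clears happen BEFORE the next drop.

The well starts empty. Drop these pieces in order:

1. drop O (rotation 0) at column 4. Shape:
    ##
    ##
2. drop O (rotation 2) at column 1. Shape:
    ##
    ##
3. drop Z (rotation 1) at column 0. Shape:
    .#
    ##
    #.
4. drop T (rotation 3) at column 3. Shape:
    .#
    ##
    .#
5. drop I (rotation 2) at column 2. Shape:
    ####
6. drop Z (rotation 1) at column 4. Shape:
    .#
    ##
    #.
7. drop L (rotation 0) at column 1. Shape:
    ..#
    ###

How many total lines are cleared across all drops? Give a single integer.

Drop 1: O rot0 at col 4 lands with bottom-row=0; cleared 0 line(s) (total 0); column heights now [0 0 0 0 2 2], max=2
Drop 2: O rot2 at col 1 lands with bottom-row=0; cleared 0 line(s) (total 0); column heights now [0 2 2 0 2 2], max=2
Drop 3: Z rot1 at col 0 lands with bottom-row=1; cleared 0 line(s) (total 0); column heights now [3 4 2 0 2 2], max=4
Drop 4: T rot3 at col 3 lands with bottom-row=2; cleared 0 line(s) (total 0); column heights now [3 4 2 4 5 2], max=5
Drop 5: I rot2 at col 2 lands with bottom-row=5; cleared 0 line(s) (total 0); column heights now [3 4 6 6 6 6], max=6
Drop 6: Z rot1 at col 4 lands with bottom-row=6; cleared 0 line(s) (total 0); column heights now [3 4 6 6 8 9], max=9
Drop 7: L rot0 at col 1 lands with bottom-row=6; cleared 0 line(s) (total 0); column heights now [3 7 7 8 8 9], max=9

Answer: 0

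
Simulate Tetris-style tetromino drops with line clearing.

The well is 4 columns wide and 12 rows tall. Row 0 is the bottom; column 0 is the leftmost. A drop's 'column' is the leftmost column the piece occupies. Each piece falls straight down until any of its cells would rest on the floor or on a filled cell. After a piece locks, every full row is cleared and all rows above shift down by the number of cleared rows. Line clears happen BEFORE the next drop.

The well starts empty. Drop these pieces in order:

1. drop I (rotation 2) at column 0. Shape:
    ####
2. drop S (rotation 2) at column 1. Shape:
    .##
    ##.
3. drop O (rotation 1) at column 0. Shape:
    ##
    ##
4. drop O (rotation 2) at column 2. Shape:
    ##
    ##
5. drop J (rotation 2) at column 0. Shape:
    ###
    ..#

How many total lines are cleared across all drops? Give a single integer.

Answer: 3

Derivation:
Drop 1: I rot2 at col 0 lands with bottom-row=0; cleared 1 line(s) (total 1); column heights now [0 0 0 0], max=0
Drop 2: S rot2 at col 1 lands with bottom-row=0; cleared 0 line(s) (total 1); column heights now [0 1 2 2], max=2
Drop 3: O rot1 at col 0 lands with bottom-row=1; cleared 1 line(s) (total 2); column heights now [2 2 1 0], max=2
Drop 4: O rot2 at col 2 lands with bottom-row=1; cleared 1 line(s) (total 3); column heights now [0 1 2 2], max=2
Drop 5: J rot2 at col 0 lands with bottom-row=2; cleared 0 line(s) (total 3); column heights now [4 4 4 2], max=4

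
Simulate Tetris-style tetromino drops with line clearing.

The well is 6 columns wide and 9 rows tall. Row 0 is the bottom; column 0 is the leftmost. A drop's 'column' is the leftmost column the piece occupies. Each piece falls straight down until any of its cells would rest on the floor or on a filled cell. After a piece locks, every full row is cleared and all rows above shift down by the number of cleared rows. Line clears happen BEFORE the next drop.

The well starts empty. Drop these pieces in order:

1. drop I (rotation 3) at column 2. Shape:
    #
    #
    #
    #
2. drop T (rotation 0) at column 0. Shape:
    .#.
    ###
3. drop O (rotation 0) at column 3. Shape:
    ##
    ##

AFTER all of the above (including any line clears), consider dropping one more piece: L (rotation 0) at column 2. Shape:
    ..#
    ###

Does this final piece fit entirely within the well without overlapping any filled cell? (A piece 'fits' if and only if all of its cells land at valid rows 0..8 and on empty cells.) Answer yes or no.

Drop 1: I rot3 at col 2 lands with bottom-row=0; cleared 0 line(s) (total 0); column heights now [0 0 4 0 0 0], max=4
Drop 2: T rot0 at col 0 lands with bottom-row=4; cleared 0 line(s) (total 0); column heights now [5 6 5 0 0 0], max=6
Drop 3: O rot0 at col 3 lands with bottom-row=0; cleared 0 line(s) (total 0); column heights now [5 6 5 2 2 0], max=6
Test piece L rot0 at col 2 (width 3): heights before test = [5 6 5 2 2 0]; fits = True

Answer: yes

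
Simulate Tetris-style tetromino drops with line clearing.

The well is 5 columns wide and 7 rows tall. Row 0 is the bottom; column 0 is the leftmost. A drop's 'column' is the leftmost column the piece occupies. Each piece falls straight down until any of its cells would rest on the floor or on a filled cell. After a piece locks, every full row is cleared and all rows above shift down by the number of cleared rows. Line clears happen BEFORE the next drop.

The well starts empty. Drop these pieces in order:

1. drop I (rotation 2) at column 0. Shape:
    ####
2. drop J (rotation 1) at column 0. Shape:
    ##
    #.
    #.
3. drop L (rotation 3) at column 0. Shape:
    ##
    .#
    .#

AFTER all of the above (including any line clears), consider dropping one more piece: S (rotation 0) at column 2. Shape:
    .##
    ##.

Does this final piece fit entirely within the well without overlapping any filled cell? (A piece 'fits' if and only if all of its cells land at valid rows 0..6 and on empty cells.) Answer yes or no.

Answer: yes

Derivation:
Drop 1: I rot2 at col 0 lands with bottom-row=0; cleared 0 line(s) (total 0); column heights now [1 1 1 1 0], max=1
Drop 2: J rot1 at col 0 lands with bottom-row=1; cleared 0 line(s) (total 0); column heights now [4 4 1 1 0], max=4
Drop 3: L rot3 at col 0 lands with bottom-row=4; cleared 0 line(s) (total 0); column heights now [7 7 1 1 0], max=7
Test piece S rot0 at col 2 (width 3): heights before test = [7 7 1 1 0]; fits = True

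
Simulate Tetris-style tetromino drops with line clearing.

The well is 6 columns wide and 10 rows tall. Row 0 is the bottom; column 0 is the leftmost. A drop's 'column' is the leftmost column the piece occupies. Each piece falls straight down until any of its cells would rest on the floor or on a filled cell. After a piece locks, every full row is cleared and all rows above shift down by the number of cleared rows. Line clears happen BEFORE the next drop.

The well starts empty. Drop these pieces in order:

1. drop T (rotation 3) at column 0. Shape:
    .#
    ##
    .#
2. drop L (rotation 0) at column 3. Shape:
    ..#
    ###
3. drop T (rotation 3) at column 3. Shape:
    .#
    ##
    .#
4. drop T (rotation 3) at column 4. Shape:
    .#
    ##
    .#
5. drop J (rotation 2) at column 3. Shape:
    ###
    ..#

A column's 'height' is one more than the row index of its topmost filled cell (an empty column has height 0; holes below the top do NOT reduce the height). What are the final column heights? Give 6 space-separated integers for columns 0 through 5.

Answer: 2 3 0 8 8 8

Derivation:
Drop 1: T rot3 at col 0 lands with bottom-row=0; cleared 0 line(s) (total 0); column heights now [2 3 0 0 0 0], max=3
Drop 2: L rot0 at col 3 lands with bottom-row=0; cleared 0 line(s) (total 0); column heights now [2 3 0 1 1 2], max=3
Drop 3: T rot3 at col 3 lands with bottom-row=1; cleared 0 line(s) (total 0); column heights now [2 3 0 3 4 2], max=4
Drop 4: T rot3 at col 4 lands with bottom-row=3; cleared 0 line(s) (total 0); column heights now [2 3 0 3 5 6], max=6
Drop 5: J rot2 at col 3 lands with bottom-row=6; cleared 0 line(s) (total 0); column heights now [2 3 0 8 8 8], max=8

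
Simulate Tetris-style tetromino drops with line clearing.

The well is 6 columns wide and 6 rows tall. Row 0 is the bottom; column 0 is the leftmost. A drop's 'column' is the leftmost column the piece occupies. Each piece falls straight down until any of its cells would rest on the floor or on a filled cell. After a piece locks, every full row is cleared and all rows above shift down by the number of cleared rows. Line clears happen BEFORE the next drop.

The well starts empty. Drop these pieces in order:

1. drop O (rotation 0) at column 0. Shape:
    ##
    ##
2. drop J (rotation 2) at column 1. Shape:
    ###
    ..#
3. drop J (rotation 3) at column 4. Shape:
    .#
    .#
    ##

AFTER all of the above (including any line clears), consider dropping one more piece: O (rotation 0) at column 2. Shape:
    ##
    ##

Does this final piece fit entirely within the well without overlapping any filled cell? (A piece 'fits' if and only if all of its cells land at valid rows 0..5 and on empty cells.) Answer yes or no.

Drop 1: O rot0 at col 0 lands with bottom-row=0; cleared 0 line(s) (total 0); column heights now [2 2 0 0 0 0], max=2
Drop 2: J rot2 at col 1 lands with bottom-row=1; cleared 0 line(s) (total 0); column heights now [2 3 3 3 0 0], max=3
Drop 3: J rot3 at col 4 lands with bottom-row=0; cleared 0 line(s) (total 0); column heights now [2 3 3 3 1 3], max=3
Test piece O rot0 at col 2 (width 2): heights before test = [2 3 3 3 1 3]; fits = True

Answer: yes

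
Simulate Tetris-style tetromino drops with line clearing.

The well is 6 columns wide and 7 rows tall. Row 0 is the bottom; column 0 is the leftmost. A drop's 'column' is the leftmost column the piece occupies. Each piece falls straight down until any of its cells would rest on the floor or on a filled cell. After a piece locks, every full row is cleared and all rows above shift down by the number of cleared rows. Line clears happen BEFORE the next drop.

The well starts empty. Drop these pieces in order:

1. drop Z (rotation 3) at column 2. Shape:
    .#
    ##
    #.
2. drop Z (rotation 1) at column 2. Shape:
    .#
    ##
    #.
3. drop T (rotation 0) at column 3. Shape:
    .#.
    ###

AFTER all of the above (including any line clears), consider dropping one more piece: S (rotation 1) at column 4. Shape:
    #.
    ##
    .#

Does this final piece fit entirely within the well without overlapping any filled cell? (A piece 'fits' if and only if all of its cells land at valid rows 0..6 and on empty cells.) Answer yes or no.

Answer: no

Derivation:
Drop 1: Z rot3 at col 2 lands with bottom-row=0; cleared 0 line(s) (total 0); column heights now [0 0 2 3 0 0], max=3
Drop 2: Z rot1 at col 2 lands with bottom-row=2; cleared 0 line(s) (total 0); column heights now [0 0 4 5 0 0], max=5
Drop 3: T rot0 at col 3 lands with bottom-row=5; cleared 0 line(s) (total 0); column heights now [0 0 4 6 7 6], max=7
Test piece S rot1 at col 4 (width 2): heights before test = [0 0 4 6 7 6]; fits = False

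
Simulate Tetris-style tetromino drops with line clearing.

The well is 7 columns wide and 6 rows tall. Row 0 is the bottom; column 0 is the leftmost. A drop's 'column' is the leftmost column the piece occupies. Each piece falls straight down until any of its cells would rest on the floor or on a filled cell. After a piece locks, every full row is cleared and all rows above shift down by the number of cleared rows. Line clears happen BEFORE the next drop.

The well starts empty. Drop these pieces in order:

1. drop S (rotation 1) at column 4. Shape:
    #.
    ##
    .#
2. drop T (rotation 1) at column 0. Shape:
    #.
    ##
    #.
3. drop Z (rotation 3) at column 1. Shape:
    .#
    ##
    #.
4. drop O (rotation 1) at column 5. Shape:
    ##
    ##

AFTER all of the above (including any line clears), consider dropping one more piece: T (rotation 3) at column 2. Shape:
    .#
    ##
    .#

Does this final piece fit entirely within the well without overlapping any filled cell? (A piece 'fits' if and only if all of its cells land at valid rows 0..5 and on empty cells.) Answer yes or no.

Drop 1: S rot1 at col 4 lands with bottom-row=0; cleared 0 line(s) (total 0); column heights now [0 0 0 0 3 2 0], max=3
Drop 2: T rot1 at col 0 lands with bottom-row=0; cleared 0 line(s) (total 0); column heights now [3 2 0 0 3 2 0], max=3
Drop 3: Z rot3 at col 1 lands with bottom-row=2; cleared 0 line(s) (total 0); column heights now [3 4 5 0 3 2 0], max=5
Drop 4: O rot1 at col 5 lands with bottom-row=2; cleared 0 line(s) (total 0); column heights now [3 4 5 0 3 4 4], max=5
Test piece T rot3 at col 2 (width 2): heights before test = [3 4 5 0 3 4 4]; fits = False

Answer: no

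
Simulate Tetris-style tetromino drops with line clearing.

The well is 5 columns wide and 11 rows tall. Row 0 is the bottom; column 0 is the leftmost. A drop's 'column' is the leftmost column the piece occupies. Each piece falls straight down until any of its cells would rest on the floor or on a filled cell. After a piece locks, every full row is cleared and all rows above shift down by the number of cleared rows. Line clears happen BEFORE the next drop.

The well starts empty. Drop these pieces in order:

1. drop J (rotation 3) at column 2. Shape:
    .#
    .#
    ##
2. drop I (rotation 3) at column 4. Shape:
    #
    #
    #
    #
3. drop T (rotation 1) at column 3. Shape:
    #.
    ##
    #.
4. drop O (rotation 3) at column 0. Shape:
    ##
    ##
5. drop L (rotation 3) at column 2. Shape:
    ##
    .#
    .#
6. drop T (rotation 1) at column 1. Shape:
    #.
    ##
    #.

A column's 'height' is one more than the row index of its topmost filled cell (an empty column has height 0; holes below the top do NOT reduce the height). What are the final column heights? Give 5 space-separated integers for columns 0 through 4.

Answer: 1 10 9 8 4

Derivation:
Drop 1: J rot3 at col 2 lands with bottom-row=0; cleared 0 line(s) (total 0); column heights now [0 0 1 3 0], max=3
Drop 2: I rot3 at col 4 lands with bottom-row=0; cleared 0 line(s) (total 0); column heights now [0 0 1 3 4], max=4
Drop 3: T rot1 at col 3 lands with bottom-row=3; cleared 0 line(s) (total 0); column heights now [0 0 1 6 5], max=6
Drop 4: O rot3 at col 0 lands with bottom-row=0; cleared 1 line(s) (total 1); column heights now [1 1 0 5 4], max=5
Drop 5: L rot3 at col 2 lands with bottom-row=5; cleared 0 line(s) (total 1); column heights now [1 1 8 8 4], max=8
Drop 6: T rot1 at col 1 lands with bottom-row=7; cleared 0 line(s) (total 1); column heights now [1 10 9 8 4], max=10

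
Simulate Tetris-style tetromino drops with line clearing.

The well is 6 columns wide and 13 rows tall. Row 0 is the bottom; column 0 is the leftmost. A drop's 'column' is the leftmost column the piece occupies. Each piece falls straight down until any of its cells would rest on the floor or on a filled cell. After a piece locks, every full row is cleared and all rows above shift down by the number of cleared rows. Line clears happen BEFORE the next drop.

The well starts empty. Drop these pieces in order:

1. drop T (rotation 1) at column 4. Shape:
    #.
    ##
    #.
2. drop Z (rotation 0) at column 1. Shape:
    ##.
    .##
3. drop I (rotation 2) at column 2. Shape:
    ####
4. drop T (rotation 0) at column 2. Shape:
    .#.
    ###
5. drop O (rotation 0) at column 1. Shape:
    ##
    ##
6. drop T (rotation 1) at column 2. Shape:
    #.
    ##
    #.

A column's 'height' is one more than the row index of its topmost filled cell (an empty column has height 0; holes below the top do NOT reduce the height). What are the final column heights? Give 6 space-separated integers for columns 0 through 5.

Answer: 0 7 10 9 5 4

Derivation:
Drop 1: T rot1 at col 4 lands with bottom-row=0; cleared 0 line(s) (total 0); column heights now [0 0 0 0 3 2], max=3
Drop 2: Z rot0 at col 1 lands with bottom-row=0; cleared 0 line(s) (total 0); column heights now [0 2 2 1 3 2], max=3
Drop 3: I rot2 at col 2 lands with bottom-row=3; cleared 0 line(s) (total 0); column heights now [0 2 4 4 4 4], max=4
Drop 4: T rot0 at col 2 lands with bottom-row=4; cleared 0 line(s) (total 0); column heights now [0 2 5 6 5 4], max=6
Drop 5: O rot0 at col 1 lands with bottom-row=5; cleared 0 line(s) (total 0); column heights now [0 7 7 6 5 4], max=7
Drop 6: T rot1 at col 2 lands with bottom-row=7; cleared 0 line(s) (total 0); column heights now [0 7 10 9 5 4], max=10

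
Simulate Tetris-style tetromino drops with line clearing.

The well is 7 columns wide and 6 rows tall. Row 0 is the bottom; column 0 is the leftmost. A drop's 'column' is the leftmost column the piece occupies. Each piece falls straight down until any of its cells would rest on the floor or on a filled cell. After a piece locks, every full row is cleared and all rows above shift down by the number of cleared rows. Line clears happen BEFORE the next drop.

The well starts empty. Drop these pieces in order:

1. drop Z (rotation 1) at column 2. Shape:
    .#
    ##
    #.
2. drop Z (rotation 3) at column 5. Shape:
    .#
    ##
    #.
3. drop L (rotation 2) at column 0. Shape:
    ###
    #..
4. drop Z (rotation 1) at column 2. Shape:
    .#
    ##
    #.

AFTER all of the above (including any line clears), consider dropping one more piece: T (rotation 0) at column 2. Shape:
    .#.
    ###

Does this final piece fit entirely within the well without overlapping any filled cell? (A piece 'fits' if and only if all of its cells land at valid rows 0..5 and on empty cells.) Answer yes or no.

Drop 1: Z rot1 at col 2 lands with bottom-row=0; cleared 0 line(s) (total 0); column heights now [0 0 2 3 0 0 0], max=3
Drop 2: Z rot3 at col 5 lands with bottom-row=0; cleared 0 line(s) (total 0); column heights now [0 0 2 3 0 2 3], max=3
Drop 3: L rot2 at col 0 lands with bottom-row=1; cleared 0 line(s) (total 0); column heights now [3 3 3 3 0 2 3], max=3
Drop 4: Z rot1 at col 2 lands with bottom-row=3; cleared 0 line(s) (total 0); column heights now [3 3 5 6 0 2 3], max=6
Test piece T rot0 at col 2 (width 3): heights before test = [3 3 5 6 0 2 3]; fits = False

Answer: no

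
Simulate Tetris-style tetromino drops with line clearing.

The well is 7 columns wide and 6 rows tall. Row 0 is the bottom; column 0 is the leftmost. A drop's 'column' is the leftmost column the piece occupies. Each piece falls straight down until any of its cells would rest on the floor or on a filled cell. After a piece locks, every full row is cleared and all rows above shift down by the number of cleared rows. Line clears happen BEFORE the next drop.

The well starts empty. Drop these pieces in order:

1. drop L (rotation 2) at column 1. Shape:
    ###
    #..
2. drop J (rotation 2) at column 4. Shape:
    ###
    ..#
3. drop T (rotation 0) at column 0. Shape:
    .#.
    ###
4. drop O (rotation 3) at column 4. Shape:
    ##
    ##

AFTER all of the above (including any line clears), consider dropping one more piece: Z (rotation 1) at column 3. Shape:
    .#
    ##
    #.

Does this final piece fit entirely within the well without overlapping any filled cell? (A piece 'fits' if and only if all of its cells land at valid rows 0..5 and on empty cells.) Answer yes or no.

Answer: yes

Derivation:
Drop 1: L rot2 at col 1 lands with bottom-row=0; cleared 0 line(s) (total 0); column heights now [0 2 2 2 0 0 0], max=2
Drop 2: J rot2 at col 4 lands with bottom-row=0; cleared 0 line(s) (total 0); column heights now [0 2 2 2 2 2 2], max=2
Drop 3: T rot0 at col 0 lands with bottom-row=2; cleared 0 line(s) (total 0); column heights now [3 4 3 2 2 2 2], max=4
Drop 4: O rot3 at col 4 lands with bottom-row=2; cleared 0 line(s) (total 0); column heights now [3 4 3 2 4 4 2], max=4
Test piece Z rot1 at col 3 (width 2): heights before test = [3 4 3 2 4 4 2]; fits = True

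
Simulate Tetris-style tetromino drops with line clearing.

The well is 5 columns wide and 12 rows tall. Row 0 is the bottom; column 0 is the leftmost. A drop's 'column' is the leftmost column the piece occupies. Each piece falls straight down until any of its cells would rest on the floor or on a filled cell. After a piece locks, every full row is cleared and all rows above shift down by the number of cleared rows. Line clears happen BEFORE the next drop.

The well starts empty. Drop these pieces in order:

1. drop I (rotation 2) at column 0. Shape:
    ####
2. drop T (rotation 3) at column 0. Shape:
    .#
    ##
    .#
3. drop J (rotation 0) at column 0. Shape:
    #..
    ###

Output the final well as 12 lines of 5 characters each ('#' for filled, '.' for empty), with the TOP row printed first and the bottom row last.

Answer: .....
.....
.....
.....
.....
.....
#....
###..
.#...
##...
.#...
####.

Derivation:
Drop 1: I rot2 at col 0 lands with bottom-row=0; cleared 0 line(s) (total 0); column heights now [1 1 1 1 0], max=1
Drop 2: T rot3 at col 0 lands with bottom-row=1; cleared 0 line(s) (total 0); column heights now [3 4 1 1 0], max=4
Drop 3: J rot0 at col 0 lands with bottom-row=4; cleared 0 line(s) (total 0); column heights now [6 5 5 1 0], max=6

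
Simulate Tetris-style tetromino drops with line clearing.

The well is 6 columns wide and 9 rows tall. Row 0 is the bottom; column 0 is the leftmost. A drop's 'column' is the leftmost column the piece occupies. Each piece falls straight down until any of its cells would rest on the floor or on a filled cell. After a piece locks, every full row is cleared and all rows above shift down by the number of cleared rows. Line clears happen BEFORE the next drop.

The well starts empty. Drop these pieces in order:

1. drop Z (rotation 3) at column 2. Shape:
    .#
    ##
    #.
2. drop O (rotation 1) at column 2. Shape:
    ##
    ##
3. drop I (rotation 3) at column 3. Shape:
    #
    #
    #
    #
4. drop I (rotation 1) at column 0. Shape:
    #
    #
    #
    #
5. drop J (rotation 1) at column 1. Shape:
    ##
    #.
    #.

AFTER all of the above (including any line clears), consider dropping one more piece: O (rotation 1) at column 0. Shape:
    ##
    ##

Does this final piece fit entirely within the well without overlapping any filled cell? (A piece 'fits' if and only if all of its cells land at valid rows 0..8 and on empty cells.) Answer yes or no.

Answer: yes

Derivation:
Drop 1: Z rot3 at col 2 lands with bottom-row=0; cleared 0 line(s) (total 0); column heights now [0 0 2 3 0 0], max=3
Drop 2: O rot1 at col 2 lands with bottom-row=3; cleared 0 line(s) (total 0); column heights now [0 0 5 5 0 0], max=5
Drop 3: I rot3 at col 3 lands with bottom-row=5; cleared 0 line(s) (total 0); column heights now [0 0 5 9 0 0], max=9
Drop 4: I rot1 at col 0 lands with bottom-row=0; cleared 0 line(s) (total 0); column heights now [4 0 5 9 0 0], max=9
Drop 5: J rot1 at col 1 lands with bottom-row=3; cleared 0 line(s) (total 0); column heights now [4 6 6 9 0 0], max=9
Test piece O rot1 at col 0 (width 2): heights before test = [4 6 6 9 0 0]; fits = True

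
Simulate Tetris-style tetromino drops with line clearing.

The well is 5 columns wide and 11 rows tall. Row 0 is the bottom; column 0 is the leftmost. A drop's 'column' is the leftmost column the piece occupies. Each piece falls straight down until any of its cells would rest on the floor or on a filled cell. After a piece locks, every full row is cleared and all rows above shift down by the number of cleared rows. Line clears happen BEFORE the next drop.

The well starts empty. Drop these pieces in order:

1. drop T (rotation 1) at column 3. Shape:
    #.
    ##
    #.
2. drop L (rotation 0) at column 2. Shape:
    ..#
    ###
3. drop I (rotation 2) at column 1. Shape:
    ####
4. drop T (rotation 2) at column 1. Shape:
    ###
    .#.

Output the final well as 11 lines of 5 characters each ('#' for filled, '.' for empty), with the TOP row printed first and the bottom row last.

Answer: .....
.....
.....
.###.
..#..
.####
....#
..###
...#.
...##
...#.

Derivation:
Drop 1: T rot1 at col 3 lands with bottom-row=0; cleared 0 line(s) (total 0); column heights now [0 0 0 3 2], max=3
Drop 2: L rot0 at col 2 lands with bottom-row=3; cleared 0 line(s) (total 0); column heights now [0 0 4 4 5], max=5
Drop 3: I rot2 at col 1 lands with bottom-row=5; cleared 0 line(s) (total 0); column heights now [0 6 6 6 6], max=6
Drop 4: T rot2 at col 1 lands with bottom-row=6; cleared 0 line(s) (total 0); column heights now [0 8 8 8 6], max=8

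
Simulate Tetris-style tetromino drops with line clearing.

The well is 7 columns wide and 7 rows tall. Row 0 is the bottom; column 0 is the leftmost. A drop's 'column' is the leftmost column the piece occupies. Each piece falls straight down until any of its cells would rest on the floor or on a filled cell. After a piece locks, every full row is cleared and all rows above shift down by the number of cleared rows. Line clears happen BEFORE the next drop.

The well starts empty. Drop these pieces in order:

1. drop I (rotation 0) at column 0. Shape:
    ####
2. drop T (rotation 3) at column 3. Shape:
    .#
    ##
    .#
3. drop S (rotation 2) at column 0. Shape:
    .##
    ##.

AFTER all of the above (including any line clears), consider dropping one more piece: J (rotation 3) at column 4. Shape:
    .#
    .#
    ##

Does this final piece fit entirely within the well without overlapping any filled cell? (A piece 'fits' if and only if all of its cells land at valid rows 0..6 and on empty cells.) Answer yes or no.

Answer: yes

Derivation:
Drop 1: I rot0 at col 0 lands with bottom-row=0; cleared 0 line(s) (total 0); column heights now [1 1 1 1 0 0 0], max=1
Drop 2: T rot3 at col 3 lands with bottom-row=0; cleared 0 line(s) (total 0); column heights now [1 1 1 2 3 0 0], max=3
Drop 3: S rot2 at col 0 lands with bottom-row=1; cleared 0 line(s) (total 0); column heights now [2 3 3 2 3 0 0], max=3
Test piece J rot3 at col 4 (width 2): heights before test = [2 3 3 2 3 0 0]; fits = True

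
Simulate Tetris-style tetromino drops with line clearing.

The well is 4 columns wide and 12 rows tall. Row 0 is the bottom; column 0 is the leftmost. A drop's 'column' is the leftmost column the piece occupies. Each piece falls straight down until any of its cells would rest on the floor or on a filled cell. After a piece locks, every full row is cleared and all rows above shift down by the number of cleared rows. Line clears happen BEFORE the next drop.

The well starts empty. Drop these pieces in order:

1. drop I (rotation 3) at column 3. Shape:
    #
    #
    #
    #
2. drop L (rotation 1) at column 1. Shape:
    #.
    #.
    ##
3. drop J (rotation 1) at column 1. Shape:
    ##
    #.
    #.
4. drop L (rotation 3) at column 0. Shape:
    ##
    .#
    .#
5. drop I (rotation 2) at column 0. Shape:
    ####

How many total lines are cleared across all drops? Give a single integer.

Drop 1: I rot3 at col 3 lands with bottom-row=0; cleared 0 line(s) (total 0); column heights now [0 0 0 4], max=4
Drop 2: L rot1 at col 1 lands with bottom-row=0; cleared 0 line(s) (total 0); column heights now [0 3 1 4], max=4
Drop 3: J rot1 at col 1 lands with bottom-row=3; cleared 0 line(s) (total 0); column heights now [0 6 6 4], max=6
Drop 4: L rot3 at col 0 lands with bottom-row=6; cleared 0 line(s) (total 0); column heights now [9 9 6 4], max=9
Drop 5: I rot2 at col 0 lands with bottom-row=9; cleared 1 line(s) (total 1); column heights now [9 9 6 4], max=9

Answer: 1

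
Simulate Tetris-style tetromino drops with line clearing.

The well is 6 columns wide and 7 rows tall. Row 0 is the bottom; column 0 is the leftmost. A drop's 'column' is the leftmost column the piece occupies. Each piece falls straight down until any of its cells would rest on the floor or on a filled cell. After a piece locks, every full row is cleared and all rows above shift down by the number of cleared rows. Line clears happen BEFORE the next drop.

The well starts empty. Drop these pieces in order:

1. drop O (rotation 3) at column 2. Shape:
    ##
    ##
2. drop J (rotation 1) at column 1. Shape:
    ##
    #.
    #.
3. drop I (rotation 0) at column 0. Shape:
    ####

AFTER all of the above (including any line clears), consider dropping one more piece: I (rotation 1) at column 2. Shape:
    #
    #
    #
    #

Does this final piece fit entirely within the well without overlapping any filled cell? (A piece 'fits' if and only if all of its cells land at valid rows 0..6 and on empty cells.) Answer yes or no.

Answer: no

Derivation:
Drop 1: O rot3 at col 2 lands with bottom-row=0; cleared 0 line(s) (total 0); column heights now [0 0 2 2 0 0], max=2
Drop 2: J rot1 at col 1 lands with bottom-row=0; cleared 0 line(s) (total 0); column heights now [0 3 3 2 0 0], max=3
Drop 3: I rot0 at col 0 lands with bottom-row=3; cleared 0 line(s) (total 0); column heights now [4 4 4 4 0 0], max=4
Test piece I rot1 at col 2 (width 1): heights before test = [4 4 4 4 0 0]; fits = False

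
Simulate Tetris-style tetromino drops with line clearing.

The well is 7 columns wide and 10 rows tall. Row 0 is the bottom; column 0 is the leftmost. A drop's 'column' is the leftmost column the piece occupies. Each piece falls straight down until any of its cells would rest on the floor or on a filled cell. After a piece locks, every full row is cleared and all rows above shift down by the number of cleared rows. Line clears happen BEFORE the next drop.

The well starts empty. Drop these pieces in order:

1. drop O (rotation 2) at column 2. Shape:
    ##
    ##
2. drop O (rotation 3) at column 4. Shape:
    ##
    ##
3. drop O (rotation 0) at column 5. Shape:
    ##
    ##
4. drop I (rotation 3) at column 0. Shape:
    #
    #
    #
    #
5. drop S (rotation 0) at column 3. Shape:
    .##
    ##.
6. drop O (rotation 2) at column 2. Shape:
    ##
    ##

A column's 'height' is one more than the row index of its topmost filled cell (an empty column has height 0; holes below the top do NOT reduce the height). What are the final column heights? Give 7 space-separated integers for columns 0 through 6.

Answer: 4 0 6 6 5 5 4

Derivation:
Drop 1: O rot2 at col 2 lands with bottom-row=0; cleared 0 line(s) (total 0); column heights now [0 0 2 2 0 0 0], max=2
Drop 2: O rot3 at col 4 lands with bottom-row=0; cleared 0 line(s) (total 0); column heights now [0 0 2 2 2 2 0], max=2
Drop 3: O rot0 at col 5 lands with bottom-row=2; cleared 0 line(s) (total 0); column heights now [0 0 2 2 2 4 4], max=4
Drop 4: I rot3 at col 0 lands with bottom-row=0; cleared 0 line(s) (total 0); column heights now [4 0 2 2 2 4 4], max=4
Drop 5: S rot0 at col 3 lands with bottom-row=3; cleared 0 line(s) (total 0); column heights now [4 0 2 4 5 5 4], max=5
Drop 6: O rot2 at col 2 lands with bottom-row=4; cleared 0 line(s) (total 0); column heights now [4 0 6 6 5 5 4], max=6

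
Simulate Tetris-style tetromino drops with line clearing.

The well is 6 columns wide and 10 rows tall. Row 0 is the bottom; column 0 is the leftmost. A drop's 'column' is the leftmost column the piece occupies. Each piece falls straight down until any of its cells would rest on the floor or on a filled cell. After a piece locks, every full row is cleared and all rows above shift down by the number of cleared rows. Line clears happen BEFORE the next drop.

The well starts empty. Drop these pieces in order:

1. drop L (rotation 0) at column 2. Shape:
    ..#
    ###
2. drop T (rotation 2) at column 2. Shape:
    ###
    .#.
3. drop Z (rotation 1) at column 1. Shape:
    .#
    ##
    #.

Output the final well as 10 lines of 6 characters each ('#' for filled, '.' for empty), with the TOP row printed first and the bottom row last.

Drop 1: L rot0 at col 2 lands with bottom-row=0; cleared 0 line(s) (total 0); column heights now [0 0 1 1 2 0], max=2
Drop 2: T rot2 at col 2 lands with bottom-row=1; cleared 0 line(s) (total 0); column heights now [0 0 3 3 3 0], max=3
Drop 3: Z rot1 at col 1 lands with bottom-row=2; cleared 0 line(s) (total 0); column heights now [0 4 5 3 3 0], max=5

Answer: ......
......
......
......
......
..#...
.##...
.####.
...##.
..###.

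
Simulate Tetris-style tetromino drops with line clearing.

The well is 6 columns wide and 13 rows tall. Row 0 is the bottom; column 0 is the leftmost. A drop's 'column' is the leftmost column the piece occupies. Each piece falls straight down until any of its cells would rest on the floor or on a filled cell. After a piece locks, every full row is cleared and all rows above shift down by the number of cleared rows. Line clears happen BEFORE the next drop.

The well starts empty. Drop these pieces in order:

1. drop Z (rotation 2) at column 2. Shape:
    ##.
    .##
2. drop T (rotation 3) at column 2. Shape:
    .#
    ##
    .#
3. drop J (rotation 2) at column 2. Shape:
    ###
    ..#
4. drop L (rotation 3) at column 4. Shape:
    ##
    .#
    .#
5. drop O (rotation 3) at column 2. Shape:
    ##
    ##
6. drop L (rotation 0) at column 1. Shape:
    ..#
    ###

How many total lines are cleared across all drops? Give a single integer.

Drop 1: Z rot2 at col 2 lands with bottom-row=0; cleared 0 line(s) (total 0); column heights now [0 0 2 2 1 0], max=2
Drop 2: T rot3 at col 2 lands with bottom-row=2; cleared 0 line(s) (total 0); column heights now [0 0 4 5 1 0], max=5
Drop 3: J rot2 at col 2 lands with bottom-row=4; cleared 0 line(s) (total 0); column heights now [0 0 6 6 6 0], max=6
Drop 4: L rot3 at col 4 lands with bottom-row=4; cleared 0 line(s) (total 0); column heights now [0 0 6 6 7 7], max=7
Drop 5: O rot3 at col 2 lands with bottom-row=6; cleared 0 line(s) (total 0); column heights now [0 0 8 8 7 7], max=8
Drop 6: L rot0 at col 1 lands with bottom-row=8; cleared 0 line(s) (total 0); column heights now [0 9 9 10 7 7], max=10

Answer: 0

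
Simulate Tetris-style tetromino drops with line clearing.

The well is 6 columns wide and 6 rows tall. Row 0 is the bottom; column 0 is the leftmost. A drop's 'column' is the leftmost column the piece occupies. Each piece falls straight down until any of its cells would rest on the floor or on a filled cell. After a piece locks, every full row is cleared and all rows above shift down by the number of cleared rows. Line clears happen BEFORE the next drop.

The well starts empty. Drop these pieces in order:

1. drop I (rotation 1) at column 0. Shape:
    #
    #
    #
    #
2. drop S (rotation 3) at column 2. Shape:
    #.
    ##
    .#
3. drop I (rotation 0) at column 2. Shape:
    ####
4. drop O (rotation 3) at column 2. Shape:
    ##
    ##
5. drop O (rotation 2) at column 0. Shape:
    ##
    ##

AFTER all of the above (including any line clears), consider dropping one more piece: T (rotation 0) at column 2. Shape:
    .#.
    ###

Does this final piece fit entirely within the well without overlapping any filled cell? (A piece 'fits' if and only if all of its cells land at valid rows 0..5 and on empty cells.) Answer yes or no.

Drop 1: I rot1 at col 0 lands with bottom-row=0; cleared 0 line(s) (total 0); column heights now [4 0 0 0 0 0], max=4
Drop 2: S rot3 at col 2 lands with bottom-row=0; cleared 0 line(s) (total 0); column heights now [4 0 3 2 0 0], max=4
Drop 3: I rot0 at col 2 lands with bottom-row=3; cleared 0 line(s) (total 0); column heights now [4 0 4 4 4 4], max=4
Drop 4: O rot3 at col 2 lands with bottom-row=4; cleared 0 line(s) (total 0); column heights now [4 0 6 6 4 4], max=6
Drop 5: O rot2 at col 0 lands with bottom-row=4; cleared 0 line(s) (total 0); column heights now [6 6 6 6 4 4], max=6
Test piece T rot0 at col 2 (width 3): heights before test = [6 6 6 6 4 4]; fits = False

Answer: no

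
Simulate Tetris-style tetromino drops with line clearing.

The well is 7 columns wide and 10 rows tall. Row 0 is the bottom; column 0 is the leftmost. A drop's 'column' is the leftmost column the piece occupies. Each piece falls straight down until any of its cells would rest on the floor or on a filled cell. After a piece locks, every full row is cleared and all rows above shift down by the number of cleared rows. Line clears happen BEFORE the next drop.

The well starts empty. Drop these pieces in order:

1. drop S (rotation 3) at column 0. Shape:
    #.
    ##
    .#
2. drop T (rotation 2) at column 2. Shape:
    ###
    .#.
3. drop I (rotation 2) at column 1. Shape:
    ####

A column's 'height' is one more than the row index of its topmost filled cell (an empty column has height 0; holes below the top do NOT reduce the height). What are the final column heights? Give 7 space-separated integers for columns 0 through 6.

Drop 1: S rot3 at col 0 lands with bottom-row=0; cleared 0 line(s) (total 0); column heights now [3 2 0 0 0 0 0], max=3
Drop 2: T rot2 at col 2 lands with bottom-row=0; cleared 0 line(s) (total 0); column heights now [3 2 2 2 2 0 0], max=3
Drop 3: I rot2 at col 1 lands with bottom-row=2; cleared 0 line(s) (total 0); column heights now [3 3 3 3 3 0 0], max=3

Answer: 3 3 3 3 3 0 0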